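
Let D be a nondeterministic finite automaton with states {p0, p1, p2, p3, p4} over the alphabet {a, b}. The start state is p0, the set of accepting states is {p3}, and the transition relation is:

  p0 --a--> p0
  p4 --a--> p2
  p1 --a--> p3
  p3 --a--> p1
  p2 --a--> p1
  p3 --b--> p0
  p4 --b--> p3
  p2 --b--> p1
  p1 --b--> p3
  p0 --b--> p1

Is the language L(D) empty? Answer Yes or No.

No

The string ba is accepted: the run p0 → p1 → p3 ends in the accepting state p3.
Since at least one string is accepted, L(D) is not empty.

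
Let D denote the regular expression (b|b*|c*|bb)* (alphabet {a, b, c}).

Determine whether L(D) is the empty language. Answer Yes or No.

The empty string ε matches the expression, so it belongs to L(D).
Since L(D) contains at least one string, it is not empty.

No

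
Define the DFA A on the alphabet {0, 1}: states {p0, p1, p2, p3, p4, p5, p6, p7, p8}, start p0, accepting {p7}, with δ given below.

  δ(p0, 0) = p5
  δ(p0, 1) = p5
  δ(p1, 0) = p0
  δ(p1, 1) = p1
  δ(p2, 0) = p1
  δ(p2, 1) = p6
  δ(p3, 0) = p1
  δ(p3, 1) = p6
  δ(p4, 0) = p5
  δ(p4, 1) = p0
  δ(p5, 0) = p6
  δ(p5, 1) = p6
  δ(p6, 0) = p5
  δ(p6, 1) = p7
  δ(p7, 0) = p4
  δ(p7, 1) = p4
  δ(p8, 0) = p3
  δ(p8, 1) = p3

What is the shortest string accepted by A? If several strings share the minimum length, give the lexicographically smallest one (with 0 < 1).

A breadth-first search from p0 reaches an accepting state first via the path p0 → p5 → p6 → p7 on input 001.
No string of length < 3 is accepted (BFS exhausts all shorter strings without reaching an accepting state), and 001 is the lexicographically least accepting string of length 3.

001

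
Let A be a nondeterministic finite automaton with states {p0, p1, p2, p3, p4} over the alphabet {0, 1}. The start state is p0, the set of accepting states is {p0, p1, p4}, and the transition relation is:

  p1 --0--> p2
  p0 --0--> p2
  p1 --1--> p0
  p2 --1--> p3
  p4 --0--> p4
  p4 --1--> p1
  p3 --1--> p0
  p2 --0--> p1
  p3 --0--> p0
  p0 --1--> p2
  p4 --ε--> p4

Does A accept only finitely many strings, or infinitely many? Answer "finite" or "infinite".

State p0 is reachable from the start and can reach an accepting state, and it lies on the cycle p0 → p2 → p1 → p0.
Traversing that cycle any number of times yields accepted strings of unbounded length, so the language is infinite.

infinite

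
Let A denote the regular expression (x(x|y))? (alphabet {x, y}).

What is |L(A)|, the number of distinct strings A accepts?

The expression has no Kleene star, so L(A) is finite. Expanding the alternatives gives {ε, xx, xy}.
That is 1 of length 0, 2 of length 2: 3 strings in all.

3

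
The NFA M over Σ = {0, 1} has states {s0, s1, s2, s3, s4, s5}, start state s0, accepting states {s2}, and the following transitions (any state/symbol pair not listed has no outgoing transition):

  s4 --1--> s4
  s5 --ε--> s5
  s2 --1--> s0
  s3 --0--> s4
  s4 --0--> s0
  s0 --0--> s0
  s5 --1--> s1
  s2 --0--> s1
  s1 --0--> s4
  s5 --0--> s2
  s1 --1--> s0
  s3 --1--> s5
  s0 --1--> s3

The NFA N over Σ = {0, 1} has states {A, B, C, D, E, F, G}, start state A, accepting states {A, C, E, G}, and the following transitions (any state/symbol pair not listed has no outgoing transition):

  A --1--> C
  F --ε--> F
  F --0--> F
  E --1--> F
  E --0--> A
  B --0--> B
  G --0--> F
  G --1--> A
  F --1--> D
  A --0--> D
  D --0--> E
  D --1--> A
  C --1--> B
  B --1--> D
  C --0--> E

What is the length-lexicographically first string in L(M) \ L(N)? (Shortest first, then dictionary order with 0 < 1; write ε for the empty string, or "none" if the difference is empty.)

The string 110 is accepted by M but not by N.
No shorter string lies in the difference, and 110 is the lexicographically first length-3 string in L(M) \ L(N).

110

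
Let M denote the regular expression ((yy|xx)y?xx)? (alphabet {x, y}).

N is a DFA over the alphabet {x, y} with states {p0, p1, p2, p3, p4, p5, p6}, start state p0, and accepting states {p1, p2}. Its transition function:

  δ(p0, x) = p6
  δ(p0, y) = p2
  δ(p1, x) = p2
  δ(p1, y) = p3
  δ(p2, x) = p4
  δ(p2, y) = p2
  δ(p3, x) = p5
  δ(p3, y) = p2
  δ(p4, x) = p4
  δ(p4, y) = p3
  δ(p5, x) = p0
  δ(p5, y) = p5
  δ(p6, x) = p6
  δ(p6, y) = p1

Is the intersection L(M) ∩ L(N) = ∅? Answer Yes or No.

Converting the expression M to a DFA (subset construction, then merging equivalent states) gives the minimal DFA with states {m0, m1, m2, m3, m4, m5, m6, m7}, start state m0, accepting states {m0, m7} and transitions m0: x→m1, y→m2; m1: x→m3, y→m4; m2: x→m4, y→m3; m3: x→m5, y→m6; m4: x→m4, y→m4; m5: x→m7, y→m4; m6: x→m5, y→m4; m7: x→m4, y→m4.
Exploring the product automaton M × N from the start pair (m0, p0), following both machines on each input symbol, reaches 19 state pairs: (m0, p0), (m1, p6), (m2, p2), (m3, p6), (m4, p1), (m4, p4), (m3, p2), (m5, p6), (m6, p1), (m4, p2), (m4, p3), (m5, p4), (m6, p2), (m7, p6), (m5, p2), (m4, p5), (m7, p4), (m4, p6), (m4, p0).
M accepts in {m0, m7} and N accepts in {p1, p2}; no reachable pair has both components accepting, so no string drives both machines to acceptance simultaneously and L(M) ∩ L(N) = ∅.
So no string is accepted by both, and the intersection is empty.

Yes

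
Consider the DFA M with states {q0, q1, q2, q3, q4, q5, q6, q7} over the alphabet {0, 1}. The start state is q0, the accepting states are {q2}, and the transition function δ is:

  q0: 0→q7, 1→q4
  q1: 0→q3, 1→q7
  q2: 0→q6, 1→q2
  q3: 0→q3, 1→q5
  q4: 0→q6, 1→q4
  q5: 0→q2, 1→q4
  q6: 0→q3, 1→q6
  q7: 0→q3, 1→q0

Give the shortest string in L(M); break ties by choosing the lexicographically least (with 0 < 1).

A breadth-first search from q0 reaches an accepting state first via the path q0 → q7 → q3 → q5 → q2 on input 0010.
No string of length < 4 is accepted (BFS exhausts all shorter strings without reaching an accepting state), and 0010 is the lexicographically least accepting string of length 4.

0010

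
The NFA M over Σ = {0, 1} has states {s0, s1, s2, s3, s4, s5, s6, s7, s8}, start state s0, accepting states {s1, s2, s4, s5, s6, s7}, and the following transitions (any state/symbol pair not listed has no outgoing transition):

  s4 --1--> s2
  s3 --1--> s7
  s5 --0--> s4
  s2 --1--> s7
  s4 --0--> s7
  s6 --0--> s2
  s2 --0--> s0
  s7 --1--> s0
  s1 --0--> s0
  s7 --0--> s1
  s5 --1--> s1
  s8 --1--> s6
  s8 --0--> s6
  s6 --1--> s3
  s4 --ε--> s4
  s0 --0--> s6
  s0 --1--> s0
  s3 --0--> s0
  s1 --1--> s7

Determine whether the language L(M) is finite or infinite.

infinite

State s0 is reachable from the start and can reach an accepting state, and it lies on the cycle s0 → s0.
Traversing that cycle any number of times yields accepted strings of unbounded length, so the language is infinite.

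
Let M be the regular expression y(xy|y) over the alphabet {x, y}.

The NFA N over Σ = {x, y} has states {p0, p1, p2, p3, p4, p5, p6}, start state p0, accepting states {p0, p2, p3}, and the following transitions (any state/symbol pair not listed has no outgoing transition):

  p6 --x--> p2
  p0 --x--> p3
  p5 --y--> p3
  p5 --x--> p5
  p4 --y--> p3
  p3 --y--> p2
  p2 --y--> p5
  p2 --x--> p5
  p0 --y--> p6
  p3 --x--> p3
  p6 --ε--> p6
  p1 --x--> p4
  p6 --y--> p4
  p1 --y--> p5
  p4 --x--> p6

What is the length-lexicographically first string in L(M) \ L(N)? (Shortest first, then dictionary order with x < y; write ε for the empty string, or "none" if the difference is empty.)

The string yy is accepted by M but not by N.
No shorter string lies in the difference, and yy is the lexicographically first length-2 string in L(M) \ L(N).

yy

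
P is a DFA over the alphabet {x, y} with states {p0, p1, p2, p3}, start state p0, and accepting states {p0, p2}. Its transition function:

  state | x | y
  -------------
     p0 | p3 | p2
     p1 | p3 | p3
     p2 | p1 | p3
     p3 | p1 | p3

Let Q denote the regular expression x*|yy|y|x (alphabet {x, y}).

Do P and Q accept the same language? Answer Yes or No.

The string x is accepted by Q but rejected by P.
So L(P) ≠ L(Q).

No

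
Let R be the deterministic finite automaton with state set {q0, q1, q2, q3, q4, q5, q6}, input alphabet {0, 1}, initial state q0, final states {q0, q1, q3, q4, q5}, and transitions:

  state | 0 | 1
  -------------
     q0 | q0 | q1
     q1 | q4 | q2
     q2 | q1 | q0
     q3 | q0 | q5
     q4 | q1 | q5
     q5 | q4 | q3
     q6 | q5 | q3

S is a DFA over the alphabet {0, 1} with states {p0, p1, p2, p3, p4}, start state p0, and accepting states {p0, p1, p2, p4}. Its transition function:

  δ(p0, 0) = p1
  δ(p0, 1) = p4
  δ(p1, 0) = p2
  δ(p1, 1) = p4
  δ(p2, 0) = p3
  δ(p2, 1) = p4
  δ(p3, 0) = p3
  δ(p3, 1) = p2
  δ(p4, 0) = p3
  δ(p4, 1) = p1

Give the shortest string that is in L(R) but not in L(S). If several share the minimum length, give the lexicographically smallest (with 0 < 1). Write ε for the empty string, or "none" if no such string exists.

The string 10 is accepted by R but not by S.
No shorter string lies in the difference, and 10 is the lexicographically first length-2 string in L(R) \ L(S).

10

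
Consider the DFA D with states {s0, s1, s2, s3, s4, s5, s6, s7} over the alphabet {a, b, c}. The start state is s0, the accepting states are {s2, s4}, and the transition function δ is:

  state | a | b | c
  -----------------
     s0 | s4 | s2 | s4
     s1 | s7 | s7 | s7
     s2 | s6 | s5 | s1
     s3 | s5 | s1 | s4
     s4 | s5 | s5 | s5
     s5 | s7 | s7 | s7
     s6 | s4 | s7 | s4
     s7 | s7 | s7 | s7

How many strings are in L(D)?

5

The useful subgraph on states {s0, s2, s4, s6} is acyclic, so L(D) is finite; the longest accepting path visits 4 useful states, giving maximum string length 3.
Counting accepting paths from s0 by length: 3 of length 1, 2 of length 3. Total 5.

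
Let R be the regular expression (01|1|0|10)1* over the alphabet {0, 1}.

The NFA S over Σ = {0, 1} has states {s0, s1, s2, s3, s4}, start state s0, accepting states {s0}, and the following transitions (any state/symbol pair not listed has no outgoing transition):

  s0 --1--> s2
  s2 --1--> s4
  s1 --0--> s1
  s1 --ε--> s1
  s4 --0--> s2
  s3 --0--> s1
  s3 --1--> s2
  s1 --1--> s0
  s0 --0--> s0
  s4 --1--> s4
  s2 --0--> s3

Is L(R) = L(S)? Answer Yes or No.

No

The string 1 is accepted by R but rejected by S.
So L(R) ≠ L(S).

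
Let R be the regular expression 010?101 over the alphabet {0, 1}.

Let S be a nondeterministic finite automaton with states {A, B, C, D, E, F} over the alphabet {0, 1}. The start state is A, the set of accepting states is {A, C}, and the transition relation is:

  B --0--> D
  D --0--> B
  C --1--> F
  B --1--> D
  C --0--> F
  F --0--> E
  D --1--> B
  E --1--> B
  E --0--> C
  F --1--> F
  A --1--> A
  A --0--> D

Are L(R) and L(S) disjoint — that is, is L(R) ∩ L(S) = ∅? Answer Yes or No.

Converting the expression R to a DFA (subset construction, then merging equivalent states) gives the minimal DFA with states {r0, r1, r2, r3, r4, r5, r6, r7}, start state r0, accepting states {r7} and transitions r0: 0→r1, 1→r2; r1: 0→r2, 1→r3; r2: 0→r2, 1→r2; r3: 0→r4, 1→r5; r4: 0→r2, 1→r5; r5: 0→r6, 1→r2; r6: 0→r2, 1→r7; r7: 0→r2, 1→r2.
Exploring the product automaton R × S from the start pair (r0, A), following both machines on each input symbol, reaches 13 state pairs: (r0, A), (r1, D), (r2, A), (r2, B), (r3, B), (r2, D), (r4, D), (r5, D), (r5, B), (r6, B), (r6, D), (r7, D), (r7, B).
R accepts in {r7} and S accepts in {A, C}; no reachable pair has both components accepting, so no string drives both machines to acceptance simultaneously and L(R) ∩ L(S) = ∅.
So no string is accepted by both, and the intersection is empty.

Yes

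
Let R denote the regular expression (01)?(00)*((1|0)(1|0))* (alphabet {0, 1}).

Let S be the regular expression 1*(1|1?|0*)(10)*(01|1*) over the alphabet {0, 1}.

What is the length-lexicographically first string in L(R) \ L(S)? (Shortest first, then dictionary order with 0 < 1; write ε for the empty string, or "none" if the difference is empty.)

The string 0100 is accepted by R but not by S.
No shorter string lies in the difference, and 0100 is the lexicographically first length-4 string in L(R) \ L(S).

0100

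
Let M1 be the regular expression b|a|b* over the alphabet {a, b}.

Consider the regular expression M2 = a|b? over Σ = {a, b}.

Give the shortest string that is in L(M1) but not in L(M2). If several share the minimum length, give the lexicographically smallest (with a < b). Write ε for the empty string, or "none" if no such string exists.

The string bb is accepted by M1 but not by M2.
No shorter string lies in the difference, and bb is the lexicographically first length-2 string in L(M1) \ L(M2).

bb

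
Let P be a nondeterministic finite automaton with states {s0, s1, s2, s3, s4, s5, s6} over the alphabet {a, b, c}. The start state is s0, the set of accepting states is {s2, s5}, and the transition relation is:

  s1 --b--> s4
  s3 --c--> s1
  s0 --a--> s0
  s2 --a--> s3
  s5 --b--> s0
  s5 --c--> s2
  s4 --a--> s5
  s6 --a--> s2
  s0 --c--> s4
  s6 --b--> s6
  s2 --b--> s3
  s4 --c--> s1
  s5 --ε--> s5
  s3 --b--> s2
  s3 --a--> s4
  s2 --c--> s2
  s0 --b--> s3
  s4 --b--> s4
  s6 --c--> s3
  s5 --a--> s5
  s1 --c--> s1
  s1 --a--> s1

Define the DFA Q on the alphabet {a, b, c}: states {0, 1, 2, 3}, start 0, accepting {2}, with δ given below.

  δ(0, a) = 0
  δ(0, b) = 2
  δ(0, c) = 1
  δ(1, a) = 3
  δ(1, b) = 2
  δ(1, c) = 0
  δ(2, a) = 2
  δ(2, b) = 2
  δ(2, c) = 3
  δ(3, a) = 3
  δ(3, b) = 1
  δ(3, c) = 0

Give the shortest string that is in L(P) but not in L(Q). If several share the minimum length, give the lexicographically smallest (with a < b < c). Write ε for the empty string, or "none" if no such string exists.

The string ca is accepted by P but not by Q.
No shorter string lies in the difference, and ca is the lexicographically first length-2 string in L(P) \ L(Q).

ca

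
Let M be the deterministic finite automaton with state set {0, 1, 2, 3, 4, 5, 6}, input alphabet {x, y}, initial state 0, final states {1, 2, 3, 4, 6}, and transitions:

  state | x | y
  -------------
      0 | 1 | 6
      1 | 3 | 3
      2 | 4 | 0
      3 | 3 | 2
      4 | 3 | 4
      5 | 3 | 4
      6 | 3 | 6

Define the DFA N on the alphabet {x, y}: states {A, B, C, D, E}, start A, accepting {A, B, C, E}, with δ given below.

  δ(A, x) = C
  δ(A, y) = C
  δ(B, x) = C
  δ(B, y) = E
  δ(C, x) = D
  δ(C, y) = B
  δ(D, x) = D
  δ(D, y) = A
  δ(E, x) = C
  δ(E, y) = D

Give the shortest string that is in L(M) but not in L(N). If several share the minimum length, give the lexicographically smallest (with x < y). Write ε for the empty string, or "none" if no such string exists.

xx

The string xx is accepted by M but not by N.
No shorter string lies in the difference, and xx is the lexicographically first length-2 string in L(M) \ L(N).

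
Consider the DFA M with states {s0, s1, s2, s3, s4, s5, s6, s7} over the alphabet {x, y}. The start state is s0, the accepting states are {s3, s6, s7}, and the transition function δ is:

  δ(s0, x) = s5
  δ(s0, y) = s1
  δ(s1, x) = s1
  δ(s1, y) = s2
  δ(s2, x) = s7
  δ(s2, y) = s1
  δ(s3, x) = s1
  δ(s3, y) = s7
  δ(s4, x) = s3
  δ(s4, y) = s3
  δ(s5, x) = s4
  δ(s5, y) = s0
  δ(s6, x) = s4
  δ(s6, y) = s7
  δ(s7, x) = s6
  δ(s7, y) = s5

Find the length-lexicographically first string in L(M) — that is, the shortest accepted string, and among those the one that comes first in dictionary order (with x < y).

xxx

A breadth-first search from s0 reaches an accepting state first via the path s0 → s5 → s4 → s3 on input xxx.
No string of length < 3 is accepted (BFS exhausts all shorter strings without reaching an accepting state), and xxx is the lexicographically least accepting string of length 3.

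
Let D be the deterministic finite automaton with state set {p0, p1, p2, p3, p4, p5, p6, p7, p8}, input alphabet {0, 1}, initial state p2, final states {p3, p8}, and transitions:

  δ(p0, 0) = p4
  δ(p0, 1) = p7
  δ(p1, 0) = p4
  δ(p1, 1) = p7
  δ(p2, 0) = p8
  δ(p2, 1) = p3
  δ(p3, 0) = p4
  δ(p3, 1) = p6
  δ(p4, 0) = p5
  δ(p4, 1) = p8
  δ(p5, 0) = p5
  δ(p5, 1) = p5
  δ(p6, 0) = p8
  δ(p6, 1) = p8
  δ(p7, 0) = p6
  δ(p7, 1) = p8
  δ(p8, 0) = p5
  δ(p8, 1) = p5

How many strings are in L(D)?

The useful subgraph on states {p2, p3, p4, p6, p8} is acyclic, so L(D) is finite; the longest accepting path visits 4 useful states, giving maximum string length 3.
Counting accepting paths from p2 by length: 2 of length 1, 3 of length 3. Total 5.

5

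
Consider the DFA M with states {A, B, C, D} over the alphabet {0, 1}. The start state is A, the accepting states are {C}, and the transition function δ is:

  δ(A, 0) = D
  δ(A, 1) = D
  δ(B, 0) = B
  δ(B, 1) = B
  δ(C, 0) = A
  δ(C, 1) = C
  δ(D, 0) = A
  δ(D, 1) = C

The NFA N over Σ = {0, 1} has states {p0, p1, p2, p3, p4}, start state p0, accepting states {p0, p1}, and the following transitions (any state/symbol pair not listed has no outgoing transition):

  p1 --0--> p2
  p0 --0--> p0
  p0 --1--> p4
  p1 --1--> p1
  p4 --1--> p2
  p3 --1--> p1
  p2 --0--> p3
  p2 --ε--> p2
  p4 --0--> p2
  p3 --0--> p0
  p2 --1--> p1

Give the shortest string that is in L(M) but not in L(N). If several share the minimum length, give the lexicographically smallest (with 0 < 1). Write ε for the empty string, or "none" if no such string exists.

The string 01 is accepted by M but not by N.
No shorter string lies in the difference, and 01 is the lexicographically first length-2 string in L(M) \ L(N).

01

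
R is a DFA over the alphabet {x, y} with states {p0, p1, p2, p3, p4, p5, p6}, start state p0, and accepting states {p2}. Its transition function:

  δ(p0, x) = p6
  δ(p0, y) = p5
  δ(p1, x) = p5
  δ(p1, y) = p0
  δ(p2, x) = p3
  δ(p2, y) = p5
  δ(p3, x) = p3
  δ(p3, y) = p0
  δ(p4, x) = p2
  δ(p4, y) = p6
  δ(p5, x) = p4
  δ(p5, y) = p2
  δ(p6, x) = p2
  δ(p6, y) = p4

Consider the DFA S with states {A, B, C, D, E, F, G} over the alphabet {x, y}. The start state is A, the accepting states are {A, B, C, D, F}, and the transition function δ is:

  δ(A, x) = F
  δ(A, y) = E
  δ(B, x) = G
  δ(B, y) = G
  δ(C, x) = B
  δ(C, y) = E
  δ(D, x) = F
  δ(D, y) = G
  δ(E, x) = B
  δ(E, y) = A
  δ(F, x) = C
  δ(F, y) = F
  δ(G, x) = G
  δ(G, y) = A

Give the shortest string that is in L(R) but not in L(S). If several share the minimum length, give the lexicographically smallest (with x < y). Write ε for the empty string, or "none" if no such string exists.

The string yxx is accepted by R but not by S.
No shorter string lies in the difference, and yxx is the lexicographically first length-3 string in L(R) \ L(S).

yxx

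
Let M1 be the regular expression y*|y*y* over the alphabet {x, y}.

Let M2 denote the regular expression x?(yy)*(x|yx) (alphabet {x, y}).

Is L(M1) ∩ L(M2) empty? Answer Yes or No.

Converting the expression M1 to a DFA (subset construction, then merging equivalent states) gives the minimal DFA with states {r0, r1}, start state r0, accepting states {r0} and transitions r0: x→r1, y→r0; r1: x→r1, y→r1.
Converting the expression M2 to a DFA (subset construction, then merging equivalent states) gives the minimal DFA with states {t0, t1, t2, t3, t4}, start state t0, accepting states {t1, t3} and transitions t0: x→t1, y→t2; t1: x→t3, y→t2; t2: x→t3, y→t2; t3: x→t4, y→t4; t4: x→t4, y→t4.
Exploring the product automaton M1 × M2 from the start pair (r0, t0), following both machines on each input symbol, reaches 6 state pairs: (r0, t0), (r1, t1), (r0, t2), (r1, t3), (r1, t2), (r1, t4).
M1 accepts in {r0} and M2 accepts in {t1, t3}; no reachable pair has both components accepting, so no string drives both machines to acceptance simultaneously and L(M1) ∩ L(M2) = ∅.
So no string is accepted by both, and the intersection is empty.

Yes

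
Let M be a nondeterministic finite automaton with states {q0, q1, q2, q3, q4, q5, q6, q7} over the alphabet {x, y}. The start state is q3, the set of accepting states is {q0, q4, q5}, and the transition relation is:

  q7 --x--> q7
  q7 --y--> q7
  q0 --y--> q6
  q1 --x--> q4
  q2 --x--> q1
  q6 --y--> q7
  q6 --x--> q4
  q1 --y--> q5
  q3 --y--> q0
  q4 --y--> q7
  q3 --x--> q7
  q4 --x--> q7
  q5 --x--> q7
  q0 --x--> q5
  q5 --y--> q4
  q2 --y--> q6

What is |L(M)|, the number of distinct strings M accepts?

4

The useful subgraph on states {q0, q3, q4, q5, q6} is acyclic, so L(M) is finite; the longest accepting path visits 4 useful states, giving maximum string length 3.
Counting accepting paths from q3 by length: 1 of length 1, 1 of length 2, 2 of length 3. Total 4.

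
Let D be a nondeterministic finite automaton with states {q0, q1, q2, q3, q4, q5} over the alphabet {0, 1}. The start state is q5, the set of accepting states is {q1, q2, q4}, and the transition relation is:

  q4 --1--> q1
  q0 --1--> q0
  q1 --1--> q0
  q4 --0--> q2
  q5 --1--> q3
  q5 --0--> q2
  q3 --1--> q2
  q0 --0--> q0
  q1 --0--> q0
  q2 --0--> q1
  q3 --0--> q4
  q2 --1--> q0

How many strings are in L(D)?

The useful subgraph on states {q1, q2, q3, q4, q5} is acyclic, so L(D) is finite; the longest accepting path visits 5 useful states, giving maximum string length 4.
Counting accepting paths from q5 by length: 1 of length 1, 3 of length 2, 3 of length 3, 1 of length 4. Total 8.

8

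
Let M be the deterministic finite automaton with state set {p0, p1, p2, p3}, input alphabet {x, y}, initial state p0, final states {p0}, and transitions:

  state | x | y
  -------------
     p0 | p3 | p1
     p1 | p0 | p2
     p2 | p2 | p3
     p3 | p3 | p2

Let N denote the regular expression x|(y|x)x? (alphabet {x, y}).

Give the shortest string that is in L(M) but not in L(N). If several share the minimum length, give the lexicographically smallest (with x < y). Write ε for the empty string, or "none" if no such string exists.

ε

The empty string ε is accepted by M but not by N.
Since ε is the unique shortest string, it is the required witness.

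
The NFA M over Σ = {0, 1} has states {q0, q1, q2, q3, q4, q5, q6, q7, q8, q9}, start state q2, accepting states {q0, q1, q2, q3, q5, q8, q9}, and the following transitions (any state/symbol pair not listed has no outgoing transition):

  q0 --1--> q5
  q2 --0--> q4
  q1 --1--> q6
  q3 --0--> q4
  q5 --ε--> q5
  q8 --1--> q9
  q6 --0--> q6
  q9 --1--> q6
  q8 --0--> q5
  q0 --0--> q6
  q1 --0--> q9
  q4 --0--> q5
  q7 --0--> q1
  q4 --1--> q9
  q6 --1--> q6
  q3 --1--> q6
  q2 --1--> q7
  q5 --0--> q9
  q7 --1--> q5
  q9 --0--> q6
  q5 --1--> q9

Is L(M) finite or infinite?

The useful states (reachable from q2 and able to reach an accepting state) are {q1, q2, q4, q5, q7, q9}.
Restricted to these states the transition graph has no cycle, so every accepting path has bounded length and L is finite.

finite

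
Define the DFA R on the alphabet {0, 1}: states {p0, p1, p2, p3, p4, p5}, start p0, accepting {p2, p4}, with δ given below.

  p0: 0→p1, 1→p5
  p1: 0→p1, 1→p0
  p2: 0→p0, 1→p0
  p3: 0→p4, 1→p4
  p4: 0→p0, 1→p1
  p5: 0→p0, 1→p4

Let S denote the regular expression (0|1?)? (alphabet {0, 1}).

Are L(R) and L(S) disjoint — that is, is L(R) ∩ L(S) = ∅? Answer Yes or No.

Yes

Converting the expression S to a DFA (subset construction, then merging equivalent states) gives the minimal DFA with states {s0, s1, s2}, start state s0, accepting states {s0, s1} and transitions s0: 0→s1, 1→s1; s1: 0→s2, 1→s2; s2: 0→s2, 1→s2.
Exploring the product automaton R × S from the start pair (p0, s0), following both machines on each input symbol, reaches 7 state pairs: (p0, s0), (p1, s1), (p5, s1), (p1, s2), (p0, s2), (p4, s2), (p5, s2).
R accepts in {p2, p4} and S accepts in {s0, s1}; no reachable pair has both components accepting, so no string drives both machines to acceptance simultaneously and L(R) ∩ L(S) = ∅.
So no string is accepted by both, and the intersection is empty.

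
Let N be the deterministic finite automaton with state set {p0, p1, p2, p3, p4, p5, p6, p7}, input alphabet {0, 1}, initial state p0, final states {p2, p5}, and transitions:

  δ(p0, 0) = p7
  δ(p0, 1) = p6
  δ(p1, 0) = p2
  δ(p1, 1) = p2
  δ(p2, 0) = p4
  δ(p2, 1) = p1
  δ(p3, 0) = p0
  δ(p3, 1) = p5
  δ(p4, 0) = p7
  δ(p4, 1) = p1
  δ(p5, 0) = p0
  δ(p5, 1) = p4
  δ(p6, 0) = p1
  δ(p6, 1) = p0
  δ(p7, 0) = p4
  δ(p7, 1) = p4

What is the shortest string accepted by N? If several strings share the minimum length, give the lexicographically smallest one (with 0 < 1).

100

A breadth-first search from p0 reaches an accepting state first via the path p0 → p6 → p1 → p2 on input 100.
No string of length < 3 is accepted (BFS exhausts all shorter strings without reaching an accepting state), and 100 is the lexicographically least accepting string of length 3.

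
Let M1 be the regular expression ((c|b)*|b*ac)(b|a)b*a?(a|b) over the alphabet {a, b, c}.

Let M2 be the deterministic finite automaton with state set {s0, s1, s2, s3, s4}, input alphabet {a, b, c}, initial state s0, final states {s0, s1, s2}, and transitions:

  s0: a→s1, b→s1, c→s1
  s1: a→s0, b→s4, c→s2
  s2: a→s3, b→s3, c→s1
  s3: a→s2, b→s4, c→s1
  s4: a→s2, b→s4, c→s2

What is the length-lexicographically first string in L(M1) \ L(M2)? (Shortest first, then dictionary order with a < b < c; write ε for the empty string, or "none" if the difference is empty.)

ab

The string ab is accepted by M1 but not by M2.
No shorter string lies in the difference, and ab is the lexicographically first length-2 string in L(M1) \ L(M2).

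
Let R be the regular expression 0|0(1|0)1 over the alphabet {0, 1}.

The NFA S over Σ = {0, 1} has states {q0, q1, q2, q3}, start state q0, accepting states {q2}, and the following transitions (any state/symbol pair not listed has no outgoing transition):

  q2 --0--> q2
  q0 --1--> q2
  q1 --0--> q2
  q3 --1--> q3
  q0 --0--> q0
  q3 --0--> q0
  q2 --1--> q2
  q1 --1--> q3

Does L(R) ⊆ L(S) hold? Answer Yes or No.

No

The string 0 is in L(R) but not in L(S).
So L(R) ⊄ L(S).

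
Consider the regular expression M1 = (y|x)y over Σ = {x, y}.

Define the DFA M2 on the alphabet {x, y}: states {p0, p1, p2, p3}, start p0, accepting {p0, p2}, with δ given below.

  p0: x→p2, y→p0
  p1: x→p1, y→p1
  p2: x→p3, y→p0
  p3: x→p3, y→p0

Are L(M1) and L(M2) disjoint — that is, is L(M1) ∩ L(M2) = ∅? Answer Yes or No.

No

The string xy is accepted by both M1 and M2.
Hence L(M1) ∩ L(M2) ≠ ∅.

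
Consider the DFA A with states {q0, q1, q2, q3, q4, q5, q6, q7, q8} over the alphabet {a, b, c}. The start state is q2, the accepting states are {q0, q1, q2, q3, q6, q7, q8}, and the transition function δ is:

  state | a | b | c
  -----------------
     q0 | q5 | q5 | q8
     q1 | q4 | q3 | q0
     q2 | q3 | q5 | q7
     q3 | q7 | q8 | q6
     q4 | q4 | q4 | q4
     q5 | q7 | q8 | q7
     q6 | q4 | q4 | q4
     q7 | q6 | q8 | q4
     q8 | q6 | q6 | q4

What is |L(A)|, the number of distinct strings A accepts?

29

The useful subgraph on states {q2, q3, q5, q6, q7, q8} is acyclic, so L(A) is finite; the longest accepting path visits 5 useful states, giving maximum string length 4.
Counting accepting paths from q2 by length: 1 of length 0, 2 of length 1, 8 of length 2, 12 of length 3, 6 of length 4. Total 29.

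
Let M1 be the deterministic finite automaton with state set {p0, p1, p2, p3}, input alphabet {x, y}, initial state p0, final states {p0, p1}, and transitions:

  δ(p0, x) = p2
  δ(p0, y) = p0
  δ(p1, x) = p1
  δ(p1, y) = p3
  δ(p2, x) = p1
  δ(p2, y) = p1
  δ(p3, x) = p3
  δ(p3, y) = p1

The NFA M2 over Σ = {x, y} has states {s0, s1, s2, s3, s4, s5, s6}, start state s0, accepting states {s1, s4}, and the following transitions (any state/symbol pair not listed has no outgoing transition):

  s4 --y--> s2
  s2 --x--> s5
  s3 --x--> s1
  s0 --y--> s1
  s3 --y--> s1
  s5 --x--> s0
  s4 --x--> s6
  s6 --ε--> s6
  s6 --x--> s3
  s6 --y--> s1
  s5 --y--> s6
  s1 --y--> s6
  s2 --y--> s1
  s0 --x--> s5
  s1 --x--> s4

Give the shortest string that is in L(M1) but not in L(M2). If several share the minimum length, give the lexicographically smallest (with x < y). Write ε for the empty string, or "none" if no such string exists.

The empty string ε is accepted by M1 but not by M2.
Since ε is the unique shortest string, it is the required witness.

ε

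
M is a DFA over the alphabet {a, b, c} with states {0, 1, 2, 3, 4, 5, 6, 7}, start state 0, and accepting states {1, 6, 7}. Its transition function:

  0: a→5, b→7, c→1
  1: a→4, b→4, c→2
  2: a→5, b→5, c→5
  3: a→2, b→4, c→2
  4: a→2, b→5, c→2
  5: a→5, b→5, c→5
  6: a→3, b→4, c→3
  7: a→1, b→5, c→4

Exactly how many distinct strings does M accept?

The useful subgraph on states {0, 1, 7} is acyclic, so L(M) is finite; the longest accepting path visits 3 useful states, giving maximum string length 2.
Counting accepting paths from 0 by length: 2 of length 1, 1 of length 2. Total 3.

3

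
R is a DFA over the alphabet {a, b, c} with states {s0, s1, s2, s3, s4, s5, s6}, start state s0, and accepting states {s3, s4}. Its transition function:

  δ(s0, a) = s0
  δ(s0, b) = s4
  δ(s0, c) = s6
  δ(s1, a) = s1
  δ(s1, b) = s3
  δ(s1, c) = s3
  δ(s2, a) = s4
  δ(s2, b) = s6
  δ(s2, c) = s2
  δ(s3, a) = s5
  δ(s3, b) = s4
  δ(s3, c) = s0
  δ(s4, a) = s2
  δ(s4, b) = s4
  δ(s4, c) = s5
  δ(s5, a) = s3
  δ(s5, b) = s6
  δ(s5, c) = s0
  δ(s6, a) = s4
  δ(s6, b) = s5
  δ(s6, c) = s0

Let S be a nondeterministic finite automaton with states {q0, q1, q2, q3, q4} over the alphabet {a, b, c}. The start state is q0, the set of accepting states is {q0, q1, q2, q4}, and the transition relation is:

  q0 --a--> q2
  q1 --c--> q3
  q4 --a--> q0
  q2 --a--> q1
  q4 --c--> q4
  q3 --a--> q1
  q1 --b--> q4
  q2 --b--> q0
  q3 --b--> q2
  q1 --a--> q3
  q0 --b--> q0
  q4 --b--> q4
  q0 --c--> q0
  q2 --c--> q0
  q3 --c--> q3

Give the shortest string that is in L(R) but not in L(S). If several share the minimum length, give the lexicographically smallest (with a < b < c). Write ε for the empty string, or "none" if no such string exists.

caaa

The string caaa is accepted by R but not by S.
No shorter string lies in the difference, and caaa is the lexicographically first length-4 string in L(R) \ L(S).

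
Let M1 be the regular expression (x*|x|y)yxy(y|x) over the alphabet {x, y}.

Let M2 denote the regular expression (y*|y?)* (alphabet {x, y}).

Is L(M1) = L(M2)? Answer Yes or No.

No

The string yxyx is accepted by M1 but rejected by M2.
So L(M1) ≠ L(M2).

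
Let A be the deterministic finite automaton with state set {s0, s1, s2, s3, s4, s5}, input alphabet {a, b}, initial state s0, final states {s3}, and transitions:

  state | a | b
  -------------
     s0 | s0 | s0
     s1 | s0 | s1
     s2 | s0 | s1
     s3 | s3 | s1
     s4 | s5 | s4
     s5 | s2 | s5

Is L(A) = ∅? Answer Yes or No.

The states reachable from the start state are {s0}.
None of the accepting states {s3} is reachable, so no string is accepted and L(A) = ∅.

Yes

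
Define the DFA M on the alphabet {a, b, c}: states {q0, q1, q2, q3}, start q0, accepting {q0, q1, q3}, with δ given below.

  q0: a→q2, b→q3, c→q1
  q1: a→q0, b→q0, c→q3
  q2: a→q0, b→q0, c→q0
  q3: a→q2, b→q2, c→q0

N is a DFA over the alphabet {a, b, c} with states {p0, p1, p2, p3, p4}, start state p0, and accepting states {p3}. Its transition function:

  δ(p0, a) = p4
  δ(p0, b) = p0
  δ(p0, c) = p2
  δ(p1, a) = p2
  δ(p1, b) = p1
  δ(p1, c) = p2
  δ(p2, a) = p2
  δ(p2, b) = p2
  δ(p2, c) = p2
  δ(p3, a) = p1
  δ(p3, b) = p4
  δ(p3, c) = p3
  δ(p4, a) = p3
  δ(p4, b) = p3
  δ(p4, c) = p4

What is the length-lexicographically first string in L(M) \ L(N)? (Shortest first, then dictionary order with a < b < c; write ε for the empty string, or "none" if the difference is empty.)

The empty string ε is accepted by M but not by N.
Since ε is the unique shortest string, it is the required witness.

ε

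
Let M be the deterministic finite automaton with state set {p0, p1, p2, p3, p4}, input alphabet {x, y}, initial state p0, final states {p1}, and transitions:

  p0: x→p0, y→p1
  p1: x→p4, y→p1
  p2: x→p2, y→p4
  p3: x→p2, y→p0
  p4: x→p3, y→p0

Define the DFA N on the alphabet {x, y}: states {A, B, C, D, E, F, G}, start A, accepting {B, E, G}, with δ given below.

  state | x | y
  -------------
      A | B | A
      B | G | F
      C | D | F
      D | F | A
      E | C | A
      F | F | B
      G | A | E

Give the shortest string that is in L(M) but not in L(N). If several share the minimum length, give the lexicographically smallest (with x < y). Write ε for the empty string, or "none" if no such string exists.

y

The string y is accepted by M but not by N.
No shorter string lies in the difference, and y is the lexicographically first length-1 string in L(M) \ L(N).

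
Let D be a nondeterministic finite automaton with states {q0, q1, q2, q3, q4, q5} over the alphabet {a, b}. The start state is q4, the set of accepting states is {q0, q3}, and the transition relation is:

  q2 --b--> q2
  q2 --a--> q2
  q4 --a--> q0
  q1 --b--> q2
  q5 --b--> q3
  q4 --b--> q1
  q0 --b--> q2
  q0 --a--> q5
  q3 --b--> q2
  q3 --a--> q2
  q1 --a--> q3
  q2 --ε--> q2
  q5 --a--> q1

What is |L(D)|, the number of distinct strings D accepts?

4

The useful subgraph on states {q0, q1, q3, q4, q5} is acyclic, so L(D) is finite; the longest accepting path visits 5 useful states, giving maximum string length 4.
Counting accepting paths from q4 by length: 1 of length 1, 1 of length 2, 1 of length 3, 1 of length 4. Total 4.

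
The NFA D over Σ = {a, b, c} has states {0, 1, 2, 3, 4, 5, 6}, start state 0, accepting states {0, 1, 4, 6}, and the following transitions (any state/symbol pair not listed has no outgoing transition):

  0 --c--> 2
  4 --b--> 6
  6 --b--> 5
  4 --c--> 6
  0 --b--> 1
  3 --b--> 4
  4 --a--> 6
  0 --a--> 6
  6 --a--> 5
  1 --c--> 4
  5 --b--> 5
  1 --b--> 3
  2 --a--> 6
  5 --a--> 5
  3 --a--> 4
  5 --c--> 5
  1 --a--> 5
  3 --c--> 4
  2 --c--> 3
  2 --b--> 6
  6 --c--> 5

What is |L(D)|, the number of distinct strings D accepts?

The useful subgraph on states {0, 1, 2, 3, 4, 6} is acyclic, so L(D) is finite; the longest accepting path visits 5 useful states, giving maximum string length 4.
Counting accepting paths from 0 by length: 1 of length 0, 2 of length 1, 3 of length 2, 9 of length 3, 18 of length 4. Total 33.

33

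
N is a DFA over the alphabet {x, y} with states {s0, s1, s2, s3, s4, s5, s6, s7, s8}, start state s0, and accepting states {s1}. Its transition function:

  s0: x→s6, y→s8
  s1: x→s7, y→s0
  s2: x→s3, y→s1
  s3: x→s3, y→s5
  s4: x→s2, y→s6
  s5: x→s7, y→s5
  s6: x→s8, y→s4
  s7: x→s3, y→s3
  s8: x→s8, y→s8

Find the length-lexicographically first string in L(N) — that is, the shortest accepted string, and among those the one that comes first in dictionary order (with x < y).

A breadth-first search from s0 reaches an accepting state first via the path s0 → s6 → s4 → s2 → s1 on input xyxy.
No string of length < 4 is accepted (BFS exhausts all shorter strings without reaching an accepting state), and xyxy is the lexicographically least accepting string of length 4.

xyxy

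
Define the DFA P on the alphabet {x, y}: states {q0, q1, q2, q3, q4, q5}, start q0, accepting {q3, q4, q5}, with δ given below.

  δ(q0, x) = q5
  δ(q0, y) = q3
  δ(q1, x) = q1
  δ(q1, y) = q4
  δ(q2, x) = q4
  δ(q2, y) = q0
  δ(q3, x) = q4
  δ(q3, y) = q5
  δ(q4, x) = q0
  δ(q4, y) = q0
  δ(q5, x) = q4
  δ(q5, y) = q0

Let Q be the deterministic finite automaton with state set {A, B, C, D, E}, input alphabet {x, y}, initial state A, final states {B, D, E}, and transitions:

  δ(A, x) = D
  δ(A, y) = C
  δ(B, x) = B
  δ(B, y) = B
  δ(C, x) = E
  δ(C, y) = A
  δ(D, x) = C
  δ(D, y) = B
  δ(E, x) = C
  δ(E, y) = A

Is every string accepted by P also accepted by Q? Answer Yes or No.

The string y is in L(P) but not in L(Q).
So L(P) ⊄ L(Q).

No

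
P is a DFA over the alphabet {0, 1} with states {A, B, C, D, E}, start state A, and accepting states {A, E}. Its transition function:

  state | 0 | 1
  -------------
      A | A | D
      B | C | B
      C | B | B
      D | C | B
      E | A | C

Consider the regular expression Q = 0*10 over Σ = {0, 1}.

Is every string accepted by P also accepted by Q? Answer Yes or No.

No

The empty string ε is in L(P) but not in L(Q).
So L(P) ⊄ L(Q).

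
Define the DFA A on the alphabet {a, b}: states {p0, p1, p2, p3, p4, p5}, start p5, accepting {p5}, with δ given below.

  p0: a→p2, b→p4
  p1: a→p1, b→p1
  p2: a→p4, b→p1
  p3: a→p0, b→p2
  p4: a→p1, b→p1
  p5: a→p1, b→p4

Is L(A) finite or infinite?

finite

The useful states (reachable from p5 and able to reach an accepting state) are {p5}.
Restricted to these states the transition graph has no cycle, so every accepting path has bounded length and L is finite.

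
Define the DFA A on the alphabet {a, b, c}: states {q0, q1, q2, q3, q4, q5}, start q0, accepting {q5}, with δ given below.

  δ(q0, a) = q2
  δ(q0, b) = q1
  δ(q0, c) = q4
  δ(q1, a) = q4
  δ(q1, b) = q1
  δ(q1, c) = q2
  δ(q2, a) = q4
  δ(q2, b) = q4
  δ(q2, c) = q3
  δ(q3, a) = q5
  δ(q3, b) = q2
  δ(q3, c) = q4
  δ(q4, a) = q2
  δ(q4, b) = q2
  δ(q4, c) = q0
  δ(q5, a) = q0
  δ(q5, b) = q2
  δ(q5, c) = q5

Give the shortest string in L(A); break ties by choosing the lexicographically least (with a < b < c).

aca

A breadth-first search from q0 reaches an accepting state first via the path q0 → q2 → q3 → q5 on input aca.
No string of length < 3 is accepted (BFS exhausts all shorter strings without reaching an accepting state), and aca is the lexicographically least accepting string of length 3.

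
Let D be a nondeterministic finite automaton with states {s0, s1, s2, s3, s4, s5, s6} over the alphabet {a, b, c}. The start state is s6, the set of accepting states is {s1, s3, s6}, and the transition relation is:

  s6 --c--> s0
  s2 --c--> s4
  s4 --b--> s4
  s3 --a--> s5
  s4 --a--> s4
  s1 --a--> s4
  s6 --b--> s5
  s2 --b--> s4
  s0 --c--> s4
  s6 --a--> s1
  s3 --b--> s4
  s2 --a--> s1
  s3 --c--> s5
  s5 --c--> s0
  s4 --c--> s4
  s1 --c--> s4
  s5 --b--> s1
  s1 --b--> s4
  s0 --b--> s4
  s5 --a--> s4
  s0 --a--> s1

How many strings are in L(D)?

The useful subgraph on states {s0, s1, s5, s6} is acyclic, so L(D) is finite; the longest accepting path visits 4 useful states, giving maximum string length 3.
Counting accepting paths from s6 by length: 1 of length 0, 1 of length 1, 2 of length 2, 1 of length 3. Total 5.

5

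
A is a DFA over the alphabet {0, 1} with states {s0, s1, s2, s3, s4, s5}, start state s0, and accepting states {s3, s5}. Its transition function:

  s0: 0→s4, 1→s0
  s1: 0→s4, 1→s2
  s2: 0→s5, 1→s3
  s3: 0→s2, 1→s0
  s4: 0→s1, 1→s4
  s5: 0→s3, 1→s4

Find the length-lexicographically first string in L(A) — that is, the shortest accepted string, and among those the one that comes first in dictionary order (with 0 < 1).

A breadth-first search from s0 reaches an accepting state first via the path s0 → s4 → s1 → s2 → s5 on input 0010.
No string of length < 4 is accepted (BFS exhausts all shorter strings without reaching an accepting state), and 0010 is the lexicographically least accepting string of length 4.

0010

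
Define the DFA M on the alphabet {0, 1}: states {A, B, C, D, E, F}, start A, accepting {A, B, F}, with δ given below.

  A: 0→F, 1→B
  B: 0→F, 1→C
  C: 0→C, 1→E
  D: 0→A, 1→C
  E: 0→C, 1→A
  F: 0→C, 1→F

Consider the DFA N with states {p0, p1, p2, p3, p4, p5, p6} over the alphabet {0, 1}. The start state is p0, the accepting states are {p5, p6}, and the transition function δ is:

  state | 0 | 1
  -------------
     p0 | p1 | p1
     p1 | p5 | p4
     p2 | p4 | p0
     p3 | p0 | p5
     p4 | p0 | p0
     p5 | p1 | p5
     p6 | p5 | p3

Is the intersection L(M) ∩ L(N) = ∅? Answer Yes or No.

The string 10 is accepted by both M and N.
Hence L(M) ∩ L(N) ≠ ∅.

No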